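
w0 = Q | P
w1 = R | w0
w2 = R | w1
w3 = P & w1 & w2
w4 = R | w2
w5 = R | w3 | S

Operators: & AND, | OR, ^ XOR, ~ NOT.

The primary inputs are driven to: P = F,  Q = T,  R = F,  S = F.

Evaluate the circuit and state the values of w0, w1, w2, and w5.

w0 = T  w1 = T  w2 = T  w5 = F

w0 = Q OR P = T OR F = T
w1 = R OR w0 = F OR T = T
w2 = R OR w1 = F OR T = T
w3 = P AND w1 AND w2 = F AND T AND T = F
w5 = R OR w3 OR S = F OR F OR F = F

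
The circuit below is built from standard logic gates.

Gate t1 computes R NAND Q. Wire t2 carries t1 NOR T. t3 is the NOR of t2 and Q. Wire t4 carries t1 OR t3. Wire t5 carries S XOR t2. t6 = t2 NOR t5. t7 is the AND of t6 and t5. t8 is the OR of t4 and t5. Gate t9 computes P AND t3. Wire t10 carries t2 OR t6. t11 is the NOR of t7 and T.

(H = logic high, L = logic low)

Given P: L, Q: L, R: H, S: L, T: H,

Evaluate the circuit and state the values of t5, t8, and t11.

t1 = R NAND Q = H NAND L = H
t2 = t1 NOR T = H NOR H = L
t3 = t2 NOR Q = L NOR L = H
t4 = t1 OR t3 = H OR H = H
t5 = S XOR t2 = L XOR L = L
t6 = t2 NOR t5 = L NOR L = H
t7 = t6 AND t5 = H AND L = L
t8 = t4 OR t5 = H OR L = H
t11 = t7 NOR T = L NOR H = L

t5 = L; t8 = H; t11 = L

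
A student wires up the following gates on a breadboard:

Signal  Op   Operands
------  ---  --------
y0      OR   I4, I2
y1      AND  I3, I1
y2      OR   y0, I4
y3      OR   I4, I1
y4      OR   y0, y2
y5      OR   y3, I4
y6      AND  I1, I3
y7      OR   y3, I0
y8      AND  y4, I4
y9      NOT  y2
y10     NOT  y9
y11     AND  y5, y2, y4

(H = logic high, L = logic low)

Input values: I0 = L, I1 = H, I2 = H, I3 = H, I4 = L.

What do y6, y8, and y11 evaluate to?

y6 = H, y8 = L, y11 = H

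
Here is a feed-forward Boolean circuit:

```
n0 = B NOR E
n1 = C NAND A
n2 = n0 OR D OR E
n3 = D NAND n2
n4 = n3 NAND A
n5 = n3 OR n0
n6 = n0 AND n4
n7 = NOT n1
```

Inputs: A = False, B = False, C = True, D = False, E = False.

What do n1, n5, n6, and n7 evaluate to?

n0 = B NOR E = False NOR False = True
n1 = C NAND A = True NAND False = True
n2 = n0 OR D OR E = True OR False OR False = True
n3 = D NAND n2 = False NAND True = True
n4 = n3 NAND A = True NAND False = True
n5 = n3 OR n0 = True OR True = True
n6 = n0 AND n4 = True AND True = True
n7 = NOT n1 = NOT True = False

n1 = True, n5 = True, n6 = True, n7 = False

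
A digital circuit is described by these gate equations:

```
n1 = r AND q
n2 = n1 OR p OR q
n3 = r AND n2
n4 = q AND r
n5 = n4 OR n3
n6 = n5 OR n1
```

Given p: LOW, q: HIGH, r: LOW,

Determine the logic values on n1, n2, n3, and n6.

n1 = LOW; n2 = HIGH; n3 = LOW; n6 = LOW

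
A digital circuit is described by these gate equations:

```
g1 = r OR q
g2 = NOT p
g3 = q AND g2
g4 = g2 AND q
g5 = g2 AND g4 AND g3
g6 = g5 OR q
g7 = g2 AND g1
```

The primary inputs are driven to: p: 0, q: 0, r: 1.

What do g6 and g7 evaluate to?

g6 = 0; g7 = 1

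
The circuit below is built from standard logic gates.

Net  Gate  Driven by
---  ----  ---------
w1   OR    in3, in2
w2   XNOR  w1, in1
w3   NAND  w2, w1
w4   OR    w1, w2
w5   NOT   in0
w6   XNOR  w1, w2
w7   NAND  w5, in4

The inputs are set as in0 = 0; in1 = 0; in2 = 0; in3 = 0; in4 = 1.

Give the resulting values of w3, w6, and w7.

w3 = 1, w6 = 0, w7 = 0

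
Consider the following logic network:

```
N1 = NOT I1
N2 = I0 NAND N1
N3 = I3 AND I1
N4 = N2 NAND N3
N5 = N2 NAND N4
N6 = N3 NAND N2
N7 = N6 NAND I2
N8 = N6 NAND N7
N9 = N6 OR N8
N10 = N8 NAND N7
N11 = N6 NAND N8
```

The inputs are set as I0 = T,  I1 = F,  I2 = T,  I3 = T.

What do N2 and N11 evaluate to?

N1 = NOT I1 = NOT F = T
N2 = I0 NAND N1 = T NAND T = F
N3 = I3 AND I1 = T AND F = F
N6 = N3 NAND N2 = F NAND F = T
N7 = N6 NAND I2 = T NAND T = F
N8 = N6 NAND N7 = T NAND F = T
N11 = N6 NAND N8 = T NAND T = F

N2 = F, N11 = F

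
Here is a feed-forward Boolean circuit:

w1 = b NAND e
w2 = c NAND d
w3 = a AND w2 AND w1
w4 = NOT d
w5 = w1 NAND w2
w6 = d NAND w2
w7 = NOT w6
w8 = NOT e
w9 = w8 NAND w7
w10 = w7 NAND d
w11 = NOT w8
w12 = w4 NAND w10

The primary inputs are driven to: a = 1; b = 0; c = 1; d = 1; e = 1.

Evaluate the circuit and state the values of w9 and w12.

w2 = c NAND d = 1 NAND 1 = 0
w4 = NOT d = NOT 1 = 0
w6 = d NAND w2 = 1 NAND 0 = 1
w7 = NOT w6 = NOT 1 = 0
w8 = NOT e = NOT 1 = 0
w9 = w8 NAND w7 = 0 NAND 0 = 1
w10 = w7 NAND d = 0 NAND 1 = 1
w12 = w4 NAND w10 = 0 NAND 1 = 1

w9 = 1; w12 = 1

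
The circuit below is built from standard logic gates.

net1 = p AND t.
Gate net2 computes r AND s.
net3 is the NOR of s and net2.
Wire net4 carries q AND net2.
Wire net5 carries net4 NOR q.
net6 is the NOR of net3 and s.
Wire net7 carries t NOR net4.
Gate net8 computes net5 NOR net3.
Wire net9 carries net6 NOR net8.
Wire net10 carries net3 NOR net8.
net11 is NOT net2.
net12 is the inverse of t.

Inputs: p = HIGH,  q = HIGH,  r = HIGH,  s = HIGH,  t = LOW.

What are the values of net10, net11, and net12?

net10 = LOW; net11 = LOW; net12 = HIGH

net2 = r AND s = HIGH AND HIGH = HIGH
net3 = s NOR net2 = HIGH NOR HIGH = LOW
net4 = q AND net2 = HIGH AND HIGH = HIGH
net5 = net4 NOR q = HIGH NOR HIGH = LOW
net8 = net5 NOR net3 = LOW NOR LOW = HIGH
net10 = net3 NOR net8 = LOW NOR HIGH = LOW
net11 = NOT net2 = NOT HIGH = LOW
net12 = NOT t = NOT LOW = HIGH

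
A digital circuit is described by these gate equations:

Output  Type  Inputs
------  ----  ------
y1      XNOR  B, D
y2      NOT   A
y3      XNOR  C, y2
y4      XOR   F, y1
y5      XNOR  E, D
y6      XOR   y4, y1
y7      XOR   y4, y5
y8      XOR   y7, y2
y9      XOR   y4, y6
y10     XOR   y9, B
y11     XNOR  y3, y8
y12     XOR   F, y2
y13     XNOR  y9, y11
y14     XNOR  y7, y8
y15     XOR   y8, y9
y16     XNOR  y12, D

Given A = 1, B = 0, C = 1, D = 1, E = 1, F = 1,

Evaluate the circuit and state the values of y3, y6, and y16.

y3 = 0  y6 = 1  y16 = 1

y1 = B XNOR D = 0 XNOR 1 = 0
y2 = NOT A = NOT 1 = 0
y3 = C XNOR y2 = 1 XNOR 0 = 0
y4 = F XOR y1 = 1 XOR 0 = 1
y6 = y4 XOR y1 = 1 XOR 0 = 1
y12 = F XOR y2 = 1 XOR 0 = 1
y16 = y12 XNOR D = 1 XNOR 1 = 1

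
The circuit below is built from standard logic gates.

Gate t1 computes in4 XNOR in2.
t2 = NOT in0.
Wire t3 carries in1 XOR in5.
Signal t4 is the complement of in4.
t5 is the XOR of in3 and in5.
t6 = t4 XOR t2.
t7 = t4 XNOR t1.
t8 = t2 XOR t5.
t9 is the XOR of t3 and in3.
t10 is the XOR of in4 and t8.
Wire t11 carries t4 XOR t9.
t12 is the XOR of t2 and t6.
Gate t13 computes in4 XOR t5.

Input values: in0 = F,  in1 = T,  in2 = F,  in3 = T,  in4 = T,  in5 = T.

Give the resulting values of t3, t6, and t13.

t3 = F, t6 = T, t13 = T

t2 = NOT in0 = NOT F = T
t3 = in1 XOR in5 = T XOR T = F
t4 = NOT in4 = NOT T = F
t5 = in3 XOR in5 = T XOR T = F
t6 = t4 XOR t2 = F XOR T = T
t13 = in4 XOR t5 = T XOR F = T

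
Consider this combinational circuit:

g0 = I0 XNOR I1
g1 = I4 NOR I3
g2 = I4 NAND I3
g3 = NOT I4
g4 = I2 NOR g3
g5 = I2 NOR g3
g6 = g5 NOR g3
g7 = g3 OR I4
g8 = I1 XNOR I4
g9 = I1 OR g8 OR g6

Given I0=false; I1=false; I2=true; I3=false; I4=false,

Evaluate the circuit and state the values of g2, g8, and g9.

g2 = I4 NAND I3 = false NAND false = true
g3 = NOT I4 = NOT false = true
g5 = I2 NOR g3 = true NOR true = false
g6 = g5 NOR g3 = false NOR true = false
g8 = I1 XNOR I4 = false XNOR false = true
g9 = I1 OR g8 OR g6 = false OR true OR false = true

g2 = true  g8 = true  g9 = true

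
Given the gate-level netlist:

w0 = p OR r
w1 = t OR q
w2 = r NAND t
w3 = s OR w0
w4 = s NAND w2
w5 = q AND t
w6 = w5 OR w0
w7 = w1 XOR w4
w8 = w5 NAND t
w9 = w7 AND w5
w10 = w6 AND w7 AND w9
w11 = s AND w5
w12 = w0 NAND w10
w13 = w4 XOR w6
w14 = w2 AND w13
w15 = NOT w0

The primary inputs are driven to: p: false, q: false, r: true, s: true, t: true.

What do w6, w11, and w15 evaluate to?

w0 = p OR r = false OR true = true
w5 = q AND t = false AND true = false
w6 = w5 OR w0 = false OR true = true
w11 = s AND w5 = true AND false = false
w15 = NOT w0 = NOT true = false

w6 = true, w11 = false, w15 = false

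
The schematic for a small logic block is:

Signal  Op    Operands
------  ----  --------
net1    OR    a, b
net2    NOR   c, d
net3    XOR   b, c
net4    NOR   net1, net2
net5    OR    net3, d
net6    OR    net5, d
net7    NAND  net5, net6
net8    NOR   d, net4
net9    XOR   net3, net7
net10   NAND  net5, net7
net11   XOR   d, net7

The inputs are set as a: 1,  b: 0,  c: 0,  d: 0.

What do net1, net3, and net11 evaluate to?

net1 = a OR b = 1 OR 0 = 1
net3 = b XOR c = 0 XOR 0 = 0
net5 = net3 OR d = 0 OR 0 = 0
net6 = net5 OR d = 0 OR 0 = 0
net7 = net5 NAND net6 = 0 NAND 0 = 1
net11 = d XOR net7 = 0 XOR 1 = 1

net1 = 1  net3 = 0  net11 = 1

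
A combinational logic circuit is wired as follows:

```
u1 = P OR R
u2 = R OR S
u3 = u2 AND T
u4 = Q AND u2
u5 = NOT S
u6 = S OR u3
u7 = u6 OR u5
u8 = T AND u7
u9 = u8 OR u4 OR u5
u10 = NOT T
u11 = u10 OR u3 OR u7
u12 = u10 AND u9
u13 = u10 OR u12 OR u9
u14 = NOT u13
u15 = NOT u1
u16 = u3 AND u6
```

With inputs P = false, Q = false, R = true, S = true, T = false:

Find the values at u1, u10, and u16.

u1 = P OR R = false OR true = true
u2 = R OR S = true OR true = true
u3 = u2 AND T = true AND false = false
u6 = S OR u3 = true OR false = true
u10 = NOT T = NOT false = true
u16 = u3 AND u6 = false AND true = false

u1 = true; u10 = true; u16 = false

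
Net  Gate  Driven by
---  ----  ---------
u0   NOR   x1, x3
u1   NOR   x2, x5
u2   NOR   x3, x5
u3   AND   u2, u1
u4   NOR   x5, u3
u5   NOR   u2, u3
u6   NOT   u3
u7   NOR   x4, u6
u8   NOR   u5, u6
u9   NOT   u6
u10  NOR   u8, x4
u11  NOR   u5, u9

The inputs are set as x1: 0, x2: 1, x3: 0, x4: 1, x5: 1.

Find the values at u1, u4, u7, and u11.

u1 = 0  u4 = 0  u7 = 0  u11 = 0

u1 = x2 NOR x5 = 1 NOR 1 = 0
u2 = x3 NOR x5 = 0 NOR 1 = 0
u3 = u2 AND u1 = 0 AND 0 = 0
u4 = x5 NOR u3 = 1 NOR 0 = 0
u5 = u2 NOR u3 = 0 NOR 0 = 1
u6 = NOT u3 = NOT 0 = 1
u7 = x4 NOR u6 = 1 NOR 1 = 0
u9 = NOT u6 = NOT 1 = 0
u11 = u5 NOR u9 = 1 NOR 0 = 0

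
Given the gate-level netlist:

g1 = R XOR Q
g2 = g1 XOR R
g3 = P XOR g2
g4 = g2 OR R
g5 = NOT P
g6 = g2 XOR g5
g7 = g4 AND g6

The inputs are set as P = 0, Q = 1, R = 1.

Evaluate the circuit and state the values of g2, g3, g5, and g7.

g2 = 1, g3 = 1, g5 = 1, g7 = 0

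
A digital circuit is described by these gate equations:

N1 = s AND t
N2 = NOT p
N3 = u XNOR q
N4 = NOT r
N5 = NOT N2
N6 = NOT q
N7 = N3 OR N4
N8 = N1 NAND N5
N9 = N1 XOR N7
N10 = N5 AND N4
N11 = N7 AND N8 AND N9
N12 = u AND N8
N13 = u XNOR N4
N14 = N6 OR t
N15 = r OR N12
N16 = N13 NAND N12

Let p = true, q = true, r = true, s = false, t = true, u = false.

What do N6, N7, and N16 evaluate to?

N6 = false  N7 = false  N16 = true

N1 = s AND t = false AND true = false
N2 = NOT p = NOT true = false
N3 = u XNOR q = false XNOR true = false
N4 = NOT r = NOT true = false
N5 = NOT N2 = NOT false = true
N6 = NOT q = NOT true = false
N7 = N3 OR N4 = false OR false = false
N8 = N1 NAND N5 = false NAND true = true
N12 = u AND N8 = false AND true = false
N13 = u XNOR N4 = false XNOR false = true
N16 = N13 NAND N12 = true NAND false = true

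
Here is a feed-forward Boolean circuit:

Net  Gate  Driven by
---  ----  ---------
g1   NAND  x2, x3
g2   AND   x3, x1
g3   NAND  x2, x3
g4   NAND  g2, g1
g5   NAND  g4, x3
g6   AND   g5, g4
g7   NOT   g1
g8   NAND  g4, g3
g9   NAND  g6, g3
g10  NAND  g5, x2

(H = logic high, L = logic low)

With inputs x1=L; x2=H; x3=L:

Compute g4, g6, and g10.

g1 = x2 NAND x3 = H NAND L = H
g2 = x3 AND x1 = L AND L = L
g4 = g2 NAND g1 = L NAND H = H
g5 = g4 NAND x3 = H NAND L = H
g6 = g5 AND g4 = H AND H = H
g10 = g5 NAND x2 = H NAND H = L

g4 = H; g6 = H; g10 = L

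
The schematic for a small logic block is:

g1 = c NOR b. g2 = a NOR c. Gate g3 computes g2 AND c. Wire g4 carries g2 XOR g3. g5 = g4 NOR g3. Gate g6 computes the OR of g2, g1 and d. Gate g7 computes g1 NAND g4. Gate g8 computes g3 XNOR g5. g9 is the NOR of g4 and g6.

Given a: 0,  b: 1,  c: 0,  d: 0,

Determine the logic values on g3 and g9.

g3 = 0; g9 = 0

g1 = c NOR b = 0 NOR 1 = 0
g2 = a NOR c = 0 NOR 0 = 1
g3 = g2 AND c = 1 AND 0 = 0
g4 = g2 XOR g3 = 1 XOR 0 = 1
g6 = g2 OR g1 OR d = 1 OR 0 OR 0 = 1
g9 = g4 NOR g6 = 1 NOR 1 = 0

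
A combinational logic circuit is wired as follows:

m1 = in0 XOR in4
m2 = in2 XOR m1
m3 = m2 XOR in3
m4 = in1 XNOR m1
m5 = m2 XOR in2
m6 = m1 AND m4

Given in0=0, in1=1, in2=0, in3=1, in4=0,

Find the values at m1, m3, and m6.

m1 = in0 XOR in4 = 0 XOR 0 = 0
m2 = in2 XOR m1 = 0 XOR 0 = 0
m3 = m2 XOR in3 = 0 XOR 1 = 1
m4 = in1 XNOR m1 = 1 XNOR 0 = 0
m6 = m1 AND m4 = 0 AND 0 = 0

m1 = 0; m3 = 1; m6 = 0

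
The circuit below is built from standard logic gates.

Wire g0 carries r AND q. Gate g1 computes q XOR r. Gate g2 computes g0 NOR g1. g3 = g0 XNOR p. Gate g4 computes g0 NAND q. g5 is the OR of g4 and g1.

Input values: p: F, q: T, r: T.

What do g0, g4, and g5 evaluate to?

g0 = T; g4 = F; g5 = F

g0 = r AND q = T AND T = T
g1 = q XOR r = T XOR T = F
g4 = g0 NAND q = T NAND T = F
g5 = g4 OR g1 = F OR F = F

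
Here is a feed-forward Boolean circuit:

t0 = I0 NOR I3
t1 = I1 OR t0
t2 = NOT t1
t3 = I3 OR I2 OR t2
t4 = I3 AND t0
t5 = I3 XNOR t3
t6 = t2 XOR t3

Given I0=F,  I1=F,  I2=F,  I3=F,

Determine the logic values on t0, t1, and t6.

t0 = T, t1 = T, t6 = F

t0 = I0 NOR I3 = F NOR F = T
t1 = I1 OR t0 = F OR T = T
t2 = NOT t1 = NOT T = F
t3 = I3 OR I2 OR t2 = F OR F OR F = F
t6 = t2 XOR t3 = F XOR F = F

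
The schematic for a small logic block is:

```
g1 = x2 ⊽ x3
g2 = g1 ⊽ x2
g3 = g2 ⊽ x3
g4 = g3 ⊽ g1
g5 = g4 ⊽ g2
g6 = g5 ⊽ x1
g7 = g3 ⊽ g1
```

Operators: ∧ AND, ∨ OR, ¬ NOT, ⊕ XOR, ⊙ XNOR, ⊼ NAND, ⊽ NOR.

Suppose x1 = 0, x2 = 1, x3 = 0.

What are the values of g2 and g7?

g1 = x2 NOR x3 = 1 NOR 0 = 0
g2 = g1 NOR x2 = 0 NOR 1 = 0
g3 = g2 NOR x3 = 0 NOR 0 = 1
g7 = g3 NOR g1 = 1 NOR 0 = 0

g2 = 0; g7 = 0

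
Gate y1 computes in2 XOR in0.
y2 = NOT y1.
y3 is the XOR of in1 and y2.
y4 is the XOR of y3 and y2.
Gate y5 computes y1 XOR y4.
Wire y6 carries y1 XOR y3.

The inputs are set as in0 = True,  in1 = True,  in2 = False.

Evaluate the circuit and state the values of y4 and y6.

y1 = in2 XOR in0 = False XOR True = True
y2 = NOT y1 = NOT True = False
y3 = in1 XOR y2 = True XOR False = True
y4 = y3 XOR y2 = True XOR False = True
y6 = y1 XOR y3 = True XOR True = False

y4 = True; y6 = False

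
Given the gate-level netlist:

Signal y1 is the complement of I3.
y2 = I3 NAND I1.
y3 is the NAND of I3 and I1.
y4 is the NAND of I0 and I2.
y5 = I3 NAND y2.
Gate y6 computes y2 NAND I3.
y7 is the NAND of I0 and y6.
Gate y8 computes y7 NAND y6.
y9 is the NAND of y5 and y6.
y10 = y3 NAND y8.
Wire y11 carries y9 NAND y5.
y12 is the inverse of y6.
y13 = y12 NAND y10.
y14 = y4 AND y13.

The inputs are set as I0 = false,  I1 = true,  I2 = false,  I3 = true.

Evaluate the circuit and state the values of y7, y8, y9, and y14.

y7 = true, y8 = false, y9 = false, y14 = true

y2 = I3 NAND I1 = true NAND true = false
y3 = I3 NAND I1 = true NAND true = false
y4 = I0 NAND I2 = false NAND false = true
y5 = I3 NAND y2 = true NAND false = true
y6 = y2 NAND I3 = false NAND true = true
y7 = I0 NAND y6 = false NAND true = true
y8 = y7 NAND y6 = true NAND true = false
y9 = y5 NAND y6 = true NAND true = false
y10 = y3 NAND y8 = false NAND false = true
y12 = NOT y6 = NOT true = false
y13 = y12 NAND y10 = false NAND true = true
y14 = y4 AND y13 = true AND true = true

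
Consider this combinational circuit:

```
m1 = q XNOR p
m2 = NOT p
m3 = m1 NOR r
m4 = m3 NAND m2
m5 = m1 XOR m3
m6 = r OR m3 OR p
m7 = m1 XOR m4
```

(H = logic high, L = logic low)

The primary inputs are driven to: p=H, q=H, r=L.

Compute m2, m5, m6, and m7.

m2 = L, m5 = H, m6 = H, m7 = L

m1 = q XNOR p = H XNOR H = H
m2 = NOT p = NOT H = L
m3 = m1 NOR r = H NOR L = L
m4 = m3 NAND m2 = L NAND L = H
m5 = m1 XOR m3 = H XOR L = H
m6 = r OR m3 OR p = L OR L OR H = H
m7 = m1 XOR m4 = H XOR H = L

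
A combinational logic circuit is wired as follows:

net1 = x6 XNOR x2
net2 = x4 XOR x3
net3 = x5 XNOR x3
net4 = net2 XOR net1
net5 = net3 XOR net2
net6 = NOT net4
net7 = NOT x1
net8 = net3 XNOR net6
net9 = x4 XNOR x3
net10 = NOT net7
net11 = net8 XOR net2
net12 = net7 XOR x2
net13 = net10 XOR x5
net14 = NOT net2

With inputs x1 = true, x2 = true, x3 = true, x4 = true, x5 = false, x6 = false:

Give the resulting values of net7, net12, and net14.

net7 = false; net12 = true; net14 = true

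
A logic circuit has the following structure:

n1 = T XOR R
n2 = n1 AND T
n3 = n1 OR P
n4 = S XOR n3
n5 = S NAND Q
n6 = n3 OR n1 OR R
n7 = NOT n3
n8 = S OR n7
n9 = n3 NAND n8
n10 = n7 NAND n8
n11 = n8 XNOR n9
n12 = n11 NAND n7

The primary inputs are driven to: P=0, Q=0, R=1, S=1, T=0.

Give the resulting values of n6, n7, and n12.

n6 = 1  n7 = 0  n12 = 1

n1 = T XOR R = 0 XOR 1 = 1
n3 = n1 OR P = 1 OR 0 = 1
n6 = n3 OR n1 OR R = 1 OR 1 OR 1 = 1
n7 = NOT n3 = NOT 1 = 0
n8 = S OR n7 = 1 OR 0 = 1
n9 = n3 NAND n8 = 1 NAND 1 = 0
n11 = n8 XNOR n9 = 1 XNOR 0 = 0
n12 = n11 NAND n7 = 0 NAND 0 = 1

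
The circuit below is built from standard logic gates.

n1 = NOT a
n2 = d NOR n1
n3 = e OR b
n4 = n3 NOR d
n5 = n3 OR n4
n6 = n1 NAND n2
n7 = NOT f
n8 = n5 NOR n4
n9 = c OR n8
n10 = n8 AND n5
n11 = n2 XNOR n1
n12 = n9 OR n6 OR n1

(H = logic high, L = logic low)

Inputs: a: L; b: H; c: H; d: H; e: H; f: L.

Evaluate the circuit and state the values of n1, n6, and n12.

n1 = H, n6 = H, n12 = H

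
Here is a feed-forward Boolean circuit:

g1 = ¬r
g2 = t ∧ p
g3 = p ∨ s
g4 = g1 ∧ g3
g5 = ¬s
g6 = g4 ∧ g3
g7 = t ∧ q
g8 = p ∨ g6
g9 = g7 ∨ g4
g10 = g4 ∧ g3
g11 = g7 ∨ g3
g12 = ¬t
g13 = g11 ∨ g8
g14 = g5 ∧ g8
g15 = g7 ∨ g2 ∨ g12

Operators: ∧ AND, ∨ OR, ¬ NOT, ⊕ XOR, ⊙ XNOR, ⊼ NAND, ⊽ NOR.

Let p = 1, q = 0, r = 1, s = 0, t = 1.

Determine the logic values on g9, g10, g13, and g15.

g9 = 0, g10 = 0, g13 = 1, g15 = 1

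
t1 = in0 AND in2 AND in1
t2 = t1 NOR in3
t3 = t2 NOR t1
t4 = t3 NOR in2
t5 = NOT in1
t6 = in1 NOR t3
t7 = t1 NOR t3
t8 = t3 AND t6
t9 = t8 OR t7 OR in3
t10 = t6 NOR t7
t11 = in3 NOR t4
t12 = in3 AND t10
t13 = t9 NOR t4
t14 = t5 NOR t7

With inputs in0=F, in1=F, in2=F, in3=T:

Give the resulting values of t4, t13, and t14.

t1 = in0 AND in2 AND in1 = F AND F AND F = F
t2 = t1 NOR in3 = F NOR T = F
t3 = t2 NOR t1 = F NOR F = T
t4 = t3 NOR in2 = T NOR F = F
t5 = NOT in1 = NOT F = T
t6 = in1 NOR t3 = F NOR T = F
t7 = t1 NOR t3 = F NOR T = F
t8 = t3 AND t6 = T AND F = F
t9 = t8 OR t7 OR in3 = F OR F OR T = T
t13 = t9 NOR t4 = T NOR F = F
t14 = t5 NOR t7 = T NOR F = F

t4 = F  t13 = F  t14 = F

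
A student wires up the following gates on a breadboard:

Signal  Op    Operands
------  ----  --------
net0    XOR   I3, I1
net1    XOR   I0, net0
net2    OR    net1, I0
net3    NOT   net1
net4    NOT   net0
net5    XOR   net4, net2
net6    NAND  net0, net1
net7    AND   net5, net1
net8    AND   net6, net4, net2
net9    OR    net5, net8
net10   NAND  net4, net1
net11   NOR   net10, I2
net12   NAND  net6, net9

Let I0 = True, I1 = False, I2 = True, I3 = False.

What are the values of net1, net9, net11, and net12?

net1 = True  net9 = True  net11 = False  net12 = False

net0 = I3 XOR I1 = False XOR False = False
net1 = I0 XOR net0 = True XOR False = True
net2 = net1 OR I0 = True OR True = True
net4 = NOT net0 = NOT False = True
net5 = net4 XOR net2 = True XOR True = False
net6 = net0 NAND net1 = False NAND True = True
net8 = net6 AND net4 AND net2 = True AND True AND True = True
net9 = net5 OR net8 = False OR True = True
net10 = net4 NAND net1 = True NAND True = False
net11 = net10 NOR I2 = False NOR True = False
net12 = net6 NAND net9 = True NAND True = False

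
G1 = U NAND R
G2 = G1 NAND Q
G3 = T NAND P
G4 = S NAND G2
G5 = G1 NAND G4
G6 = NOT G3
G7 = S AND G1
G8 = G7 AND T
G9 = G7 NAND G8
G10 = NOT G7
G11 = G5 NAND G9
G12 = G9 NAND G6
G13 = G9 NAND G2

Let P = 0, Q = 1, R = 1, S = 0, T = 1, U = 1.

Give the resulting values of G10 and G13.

G10 = 1; G13 = 0

G1 = U NAND R = 1 NAND 1 = 0
G2 = G1 NAND Q = 0 NAND 1 = 1
G7 = S AND G1 = 0 AND 0 = 0
G8 = G7 AND T = 0 AND 1 = 0
G9 = G7 NAND G8 = 0 NAND 0 = 1
G10 = NOT G7 = NOT 0 = 1
G13 = G9 NAND G2 = 1 NAND 1 = 0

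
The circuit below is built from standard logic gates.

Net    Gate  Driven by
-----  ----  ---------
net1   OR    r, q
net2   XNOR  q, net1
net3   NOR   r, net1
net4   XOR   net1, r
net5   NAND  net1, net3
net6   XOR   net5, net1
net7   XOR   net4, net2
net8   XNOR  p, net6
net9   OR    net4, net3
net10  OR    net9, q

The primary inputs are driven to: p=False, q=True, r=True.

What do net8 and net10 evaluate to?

net8 = True  net10 = True

net1 = r OR q = True OR True = True
net3 = r NOR net1 = True NOR True = False
net4 = net1 XOR r = True XOR True = False
net5 = net1 NAND net3 = True NAND False = True
net6 = net5 XOR net1 = True XOR True = False
net8 = p XNOR net6 = False XNOR False = True
net9 = net4 OR net3 = False OR False = False
net10 = net9 OR q = False OR True = True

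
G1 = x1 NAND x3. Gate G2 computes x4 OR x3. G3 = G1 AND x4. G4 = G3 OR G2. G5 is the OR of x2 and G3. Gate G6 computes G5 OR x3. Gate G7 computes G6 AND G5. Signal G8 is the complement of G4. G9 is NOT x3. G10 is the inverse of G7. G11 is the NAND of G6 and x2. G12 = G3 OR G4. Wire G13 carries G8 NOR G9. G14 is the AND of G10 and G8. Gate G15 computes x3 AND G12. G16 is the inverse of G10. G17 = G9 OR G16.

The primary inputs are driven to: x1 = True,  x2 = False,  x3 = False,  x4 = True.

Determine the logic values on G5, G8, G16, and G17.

G1 = x1 NAND x3 = True NAND False = True
G2 = x4 OR x3 = True OR False = True
G3 = G1 AND x4 = True AND True = True
G4 = G3 OR G2 = True OR True = True
G5 = x2 OR G3 = False OR True = True
G6 = G5 OR x3 = True OR False = True
G7 = G6 AND G5 = True AND True = True
G8 = NOT G4 = NOT True = False
G9 = NOT x3 = NOT False = True
G10 = NOT G7 = NOT True = False
G16 = NOT G10 = NOT False = True
G17 = G9 OR G16 = True OR True = True

G5 = True  G8 = False  G16 = True  G17 = True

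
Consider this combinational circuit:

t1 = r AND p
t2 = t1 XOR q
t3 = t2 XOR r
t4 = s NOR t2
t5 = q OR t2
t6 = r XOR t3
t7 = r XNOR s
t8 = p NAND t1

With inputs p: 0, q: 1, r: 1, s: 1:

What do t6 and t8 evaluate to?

t6 = 1  t8 = 1

t1 = r AND p = 1 AND 0 = 0
t2 = t1 XOR q = 0 XOR 1 = 1
t3 = t2 XOR r = 1 XOR 1 = 0
t6 = r XOR t3 = 1 XOR 0 = 1
t8 = p NAND t1 = 0 NAND 0 = 1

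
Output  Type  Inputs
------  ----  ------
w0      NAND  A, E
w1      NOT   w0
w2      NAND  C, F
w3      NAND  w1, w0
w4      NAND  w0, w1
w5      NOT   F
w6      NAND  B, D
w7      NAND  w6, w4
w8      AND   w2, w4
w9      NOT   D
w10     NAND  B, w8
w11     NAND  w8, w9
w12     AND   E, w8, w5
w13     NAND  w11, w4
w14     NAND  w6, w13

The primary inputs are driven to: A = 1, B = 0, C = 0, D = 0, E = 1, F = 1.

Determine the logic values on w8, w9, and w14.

w0 = A NAND E = 1 NAND 1 = 0
w1 = NOT w0 = NOT 0 = 1
w2 = C NAND F = 0 NAND 1 = 1
w4 = w0 NAND w1 = 0 NAND 1 = 1
w6 = B NAND D = 0 NAND 0 = 1
w8 = w2 AND w4 = 1 AND 1 = 1
w9 = NOT D = NOT 0 = 1
w11 = w8 NAND w9 = 1 NAND 1 = 0
w13 = w11 NAND w4 = 0 NAND 1 = 1
w14 = w6 NAND w13 = 1 NAND 1 = 0

w8 = 1, w9 = 1, w14 = 0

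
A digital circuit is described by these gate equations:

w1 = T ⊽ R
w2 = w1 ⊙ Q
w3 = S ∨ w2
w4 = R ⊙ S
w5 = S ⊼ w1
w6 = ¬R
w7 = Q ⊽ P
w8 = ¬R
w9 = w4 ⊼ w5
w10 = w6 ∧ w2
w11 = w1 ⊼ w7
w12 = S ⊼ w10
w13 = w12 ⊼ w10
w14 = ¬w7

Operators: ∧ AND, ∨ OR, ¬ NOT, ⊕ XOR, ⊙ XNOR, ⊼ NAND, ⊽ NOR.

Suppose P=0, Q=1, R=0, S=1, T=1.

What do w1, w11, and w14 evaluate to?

w1 = 0, w11 = 1, w14 = 1

w1 = T NOR R = 1 NOR 0 = 0
w7 = Q NOR P = 1 NOR 0 = 0
w11 = w1 NAND w7 = 0 NAND 0 = 1
w14 = NOT w7 = NOT 0 = 1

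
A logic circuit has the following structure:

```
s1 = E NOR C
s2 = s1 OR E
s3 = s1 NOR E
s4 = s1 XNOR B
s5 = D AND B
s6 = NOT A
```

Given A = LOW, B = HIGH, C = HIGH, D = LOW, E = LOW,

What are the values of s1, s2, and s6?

s1 = LOW  s2 = LOW  s6 = HIGH

s1 = E NOR C = LOW NOR HIGH = LOW
s2 = s1 OR E = LOW OR LOW = LOW
s6 = NOT A = NOT LOW = HIGH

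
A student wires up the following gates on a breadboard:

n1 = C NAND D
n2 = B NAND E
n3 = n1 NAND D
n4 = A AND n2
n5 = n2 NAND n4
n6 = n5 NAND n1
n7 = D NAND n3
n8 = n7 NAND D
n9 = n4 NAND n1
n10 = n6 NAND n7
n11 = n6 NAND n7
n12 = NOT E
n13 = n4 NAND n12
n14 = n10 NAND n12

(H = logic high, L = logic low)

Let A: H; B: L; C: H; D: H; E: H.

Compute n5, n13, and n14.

n5 = L, n13 = H, n14 = H

n1 = C NAND D = H NAND H = L
n2 = B NAND E = L NAND H = H
n3 = n1 NAND D = L NAND H = H
n4 = A AND n2 = H AND H = H
n5 = n2 NAND n4 = H NAND H = L
n6 = n5 NAND n1 = L NAND L = H
n7 = D NAND n3 = H NAND H = L
n10 = n6 NAND n7 = H NAND L = H
n12 = NOT E = NOT H = L
n13 = n4 NAND n12 = H NAND L = H
n14 = n10 NAND n12 = H NAND L = H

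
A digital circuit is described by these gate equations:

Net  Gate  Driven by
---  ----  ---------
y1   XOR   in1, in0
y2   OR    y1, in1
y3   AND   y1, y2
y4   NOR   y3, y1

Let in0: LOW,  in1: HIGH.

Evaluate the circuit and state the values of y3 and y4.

y1 = in1 XOR in0 = HIGH XOR LOW = HIGH
y2 = y1 OR in1 = HIGH OR HIGH = HIGH
y3 = y1 AND y2 = HIGH AND HIGH = HIGH
y4 = y3 NOR y1 = HIGH NOR HIGH = LOW

y3 = HIGH; y4 = LOW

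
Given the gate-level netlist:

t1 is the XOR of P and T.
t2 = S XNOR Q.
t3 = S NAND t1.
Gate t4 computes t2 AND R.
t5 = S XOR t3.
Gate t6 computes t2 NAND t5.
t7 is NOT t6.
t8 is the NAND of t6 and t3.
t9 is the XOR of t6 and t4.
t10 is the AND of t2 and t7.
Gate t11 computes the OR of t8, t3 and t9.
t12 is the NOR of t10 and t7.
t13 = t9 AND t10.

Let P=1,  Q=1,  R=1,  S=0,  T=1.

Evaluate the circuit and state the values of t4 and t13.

t4 = 0, t13 = 0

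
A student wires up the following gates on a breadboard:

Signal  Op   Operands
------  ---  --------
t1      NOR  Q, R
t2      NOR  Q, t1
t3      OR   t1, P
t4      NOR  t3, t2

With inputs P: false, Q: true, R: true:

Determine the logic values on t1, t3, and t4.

t1 = false  t3 = false  t4 = true

t1 = Q NOR R = true NOR true = false
t2 = Q NOR t1 = true NOR false = false
t3 = t1 OR P = false OR false = false
t4 = t3 NOR t2 = false NOR false = true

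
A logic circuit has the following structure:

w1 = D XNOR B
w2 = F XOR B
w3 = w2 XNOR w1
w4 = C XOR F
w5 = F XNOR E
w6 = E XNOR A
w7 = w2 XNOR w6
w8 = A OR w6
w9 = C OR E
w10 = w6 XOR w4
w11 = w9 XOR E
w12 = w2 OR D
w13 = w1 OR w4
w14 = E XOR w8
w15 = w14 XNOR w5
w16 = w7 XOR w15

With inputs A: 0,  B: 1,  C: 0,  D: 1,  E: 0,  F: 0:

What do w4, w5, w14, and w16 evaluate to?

w4 = 0  w5 = 1  w14 = 1  w16 = 0

w2 = F XOR B = 0 XOR 1 = 1
w4 = C XOR F = 0 XOR 0 = 0
w5 = F XNOR E = 0 XNOR 0 = 1
w6 = E XNOR A = 0 XNOR 0 = 1
w7 = w2 XNOR w6 = 1 XNOR 1 = 1
w8 = A OR w6 = 0 OR 1 = 1
w14 = E XOR w8 = 0 XOR 1 = 1
w15 = w14 XNOR w5 = 1 XNOR 1 = 1
w16 = w7 XOR w15 = 1 XOR 1 = 0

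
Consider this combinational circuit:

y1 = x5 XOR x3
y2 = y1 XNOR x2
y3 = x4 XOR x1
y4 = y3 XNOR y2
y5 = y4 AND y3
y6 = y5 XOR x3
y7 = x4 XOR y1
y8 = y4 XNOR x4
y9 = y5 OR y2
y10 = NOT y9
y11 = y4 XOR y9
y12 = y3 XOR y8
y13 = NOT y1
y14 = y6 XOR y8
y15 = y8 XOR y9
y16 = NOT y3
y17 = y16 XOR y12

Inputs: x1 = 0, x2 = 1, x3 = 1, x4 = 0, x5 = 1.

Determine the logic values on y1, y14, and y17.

y1 = x5 XOR x3 = 1 XOR 1 = 0
y2 = y1 XNOR x2 = 0 XNOR 1 = 0
y3 = x4 XOR x1 = 0 XOR 0 = 0
y4 = y3 XNOR y2 = 0 XNOR 0 = 1
y5 = y4 AND y3 = 1 AND 0 = 0
y6 = y5 XOR x3 = 0 XOR 1 = 1
y8 = y4 XNOR x4 = 1 XNOR 0 = 0
y12 = y3 XOR y8 = 0 XOR 0 = 0
y14 = y6 XOR y8 = 1 XOR 0 = 1
y16 = NOT y3 = NOT 0 = 1
y17 = y16 XOR y12 = 1 XOR 0 = 1

y1 = 0; y14 = 1; y17 = 1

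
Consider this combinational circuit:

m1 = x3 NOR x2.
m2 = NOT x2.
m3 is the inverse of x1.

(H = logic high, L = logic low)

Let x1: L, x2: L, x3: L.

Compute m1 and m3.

m1 = H; m3 = H

m1 = x3 NOR x2 = L NOR L = H
m3 = NOT x1 = NOT L = H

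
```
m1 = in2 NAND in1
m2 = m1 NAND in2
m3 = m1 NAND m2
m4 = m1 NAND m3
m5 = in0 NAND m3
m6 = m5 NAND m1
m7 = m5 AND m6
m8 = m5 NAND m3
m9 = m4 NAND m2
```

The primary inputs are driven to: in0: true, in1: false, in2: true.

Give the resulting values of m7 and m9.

m7 = false, m9 = true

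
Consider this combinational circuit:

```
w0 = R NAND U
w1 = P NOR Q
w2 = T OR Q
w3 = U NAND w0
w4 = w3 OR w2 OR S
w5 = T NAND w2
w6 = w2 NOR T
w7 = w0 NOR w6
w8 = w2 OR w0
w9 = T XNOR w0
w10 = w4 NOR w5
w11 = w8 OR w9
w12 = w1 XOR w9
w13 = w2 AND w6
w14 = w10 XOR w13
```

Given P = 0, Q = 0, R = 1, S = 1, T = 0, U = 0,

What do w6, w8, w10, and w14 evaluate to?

w0 = R NAND U = 1 NAND 0 = 1
w2 = T OR Q = 0 OR 0 = 0
w3 = U NAND w0 = 0 NAND 1 = 1
w4 = w3 OR w2 OR S = 1 OR 0 OR 1 = 1
w5 = T NAND w2 = 0 NAND 0 = 1
w6 = w2 NOR T = 0 NOR 0 = 1
w8 = w2 OR w0 = 0 OR 1 = 1
w10 = w4 NOR w5 = 1 NOR 1 = 0
w13 = w2 AND w6 = 0 AND 1 = 0
w14 = w10 XOR w13 = 0 XOR 0 = 0

w6 = 1; w8 = 1; w10 = 0; w14 = 0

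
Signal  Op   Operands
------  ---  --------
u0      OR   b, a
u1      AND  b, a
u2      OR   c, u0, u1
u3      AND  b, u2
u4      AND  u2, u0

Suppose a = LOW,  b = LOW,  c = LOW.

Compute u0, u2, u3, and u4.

u0 = LOW; u2 = LOW; u3 = LOW; u4 = LOW

u0 = b OR a = LOW OR LOW = LOW
u1 = b AND a = LOW AND LOW = LOW
u2 = c OR u0 OR u1 = LOW OR LOW OR LOW = LOW
u3 = b AND u2 = LOW AND LOW = LOW
u4 = u2 AND u0 = LOW AND LOW = LOW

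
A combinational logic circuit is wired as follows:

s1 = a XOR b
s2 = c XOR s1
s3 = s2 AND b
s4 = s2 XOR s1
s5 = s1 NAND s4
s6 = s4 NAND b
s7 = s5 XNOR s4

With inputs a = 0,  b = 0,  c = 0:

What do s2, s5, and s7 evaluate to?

s2 = 0, s5 = 1, s7 = 0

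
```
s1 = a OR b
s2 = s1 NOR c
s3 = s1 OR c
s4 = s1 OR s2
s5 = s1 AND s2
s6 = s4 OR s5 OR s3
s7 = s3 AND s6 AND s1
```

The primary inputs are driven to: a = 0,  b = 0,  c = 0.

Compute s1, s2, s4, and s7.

s1 = a OR b = 0 OR 0 = 0
s2 = s1 NOR c = 0 NOR 0 = 1
s3 = s1 OR c = 0 OR 0 = 0
s4 = s1 OR s2 = 0 OR 1 = 1
s5 = s1 AND s2 = 0 AND 1 = 0
s6 = s4 OR s5 OR s3 = 1 OR 0 OR 0 = 1
s7 = s3 AND s6 AND s1 = 0 AND 1 AND 0 = 0

s1 = 0  s2 = 1  s4 = 1  s7 = 0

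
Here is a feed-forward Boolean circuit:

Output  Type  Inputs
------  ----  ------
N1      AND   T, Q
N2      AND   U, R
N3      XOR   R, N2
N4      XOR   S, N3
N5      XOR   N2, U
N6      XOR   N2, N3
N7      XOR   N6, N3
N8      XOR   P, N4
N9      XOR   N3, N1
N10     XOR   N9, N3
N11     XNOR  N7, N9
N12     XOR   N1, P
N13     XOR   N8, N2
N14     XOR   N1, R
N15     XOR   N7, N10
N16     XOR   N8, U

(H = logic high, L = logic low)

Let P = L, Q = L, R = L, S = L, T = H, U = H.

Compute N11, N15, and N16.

N11 = H, N15 = L, N16 = H

N1 = T AND Q = H AND L = L
N2 = U AND R = H AND L = L
N3 = R XOR N2 = L XOR L = L
N4 = S XOR N3 = L XOR L = L
N6 = N2 XOR N3 = L XOR L = L
N7 = N6 XOR N3 = L XOR L = L
N8 = P XOR N4 = L XOR L = L
N9 = N3 XOR N1 = L XOR L = L
N10 = N9 XOR N3 = L XOR L = L
N11 = N7 XNOR N9 = L XNOR L = H
N15 = N7 XOR N10 = L XOR L = L
N16 = N8 XOR U = L XOR H = H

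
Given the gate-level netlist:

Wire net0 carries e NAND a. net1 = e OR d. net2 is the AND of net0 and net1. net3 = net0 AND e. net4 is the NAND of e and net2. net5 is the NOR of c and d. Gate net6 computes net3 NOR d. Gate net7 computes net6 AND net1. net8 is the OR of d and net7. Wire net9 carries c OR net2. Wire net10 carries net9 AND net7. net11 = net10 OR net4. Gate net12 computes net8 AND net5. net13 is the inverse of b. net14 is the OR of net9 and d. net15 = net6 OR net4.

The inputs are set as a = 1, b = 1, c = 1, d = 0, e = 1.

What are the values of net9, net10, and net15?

net9 = 1, net10 = 1, net15 = 1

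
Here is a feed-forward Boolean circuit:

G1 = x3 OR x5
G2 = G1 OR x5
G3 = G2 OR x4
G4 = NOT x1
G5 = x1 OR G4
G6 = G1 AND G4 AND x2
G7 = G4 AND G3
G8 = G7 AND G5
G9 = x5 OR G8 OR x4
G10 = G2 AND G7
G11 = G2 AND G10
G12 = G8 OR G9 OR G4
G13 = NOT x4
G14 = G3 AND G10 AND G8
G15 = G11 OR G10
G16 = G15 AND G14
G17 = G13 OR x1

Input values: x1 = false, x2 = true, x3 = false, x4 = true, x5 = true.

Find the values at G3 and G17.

G1 = x3 OR x5 = false OR true = true
G2 = G1 OR x5 = true OR true = true
G3 = G2 OR x4 = true OR true = true
G13 = NOT x4 = NOT true = false
G17 = G13 OR x1 = false OR false = false

G3 = true, G17 = false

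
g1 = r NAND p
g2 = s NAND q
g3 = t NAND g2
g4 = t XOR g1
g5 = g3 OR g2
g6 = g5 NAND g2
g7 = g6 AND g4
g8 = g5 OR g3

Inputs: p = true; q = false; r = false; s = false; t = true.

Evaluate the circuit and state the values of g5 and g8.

g5 = true, g8 = true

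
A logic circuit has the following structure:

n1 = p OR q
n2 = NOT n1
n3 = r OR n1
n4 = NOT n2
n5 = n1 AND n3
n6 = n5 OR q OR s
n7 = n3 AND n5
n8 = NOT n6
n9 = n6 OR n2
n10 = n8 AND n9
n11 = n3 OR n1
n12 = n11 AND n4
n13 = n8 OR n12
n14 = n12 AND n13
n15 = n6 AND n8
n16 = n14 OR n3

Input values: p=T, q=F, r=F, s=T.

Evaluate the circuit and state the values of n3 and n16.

n1 = p OR q = T OR F = T
n2 = NOT n1 = NOT T = F
n3 = r OR n1 = F OR T = T
n4 = NOT n2 = NOT F = T
n5 = n1 AND n3 = T AND T = T
n6 = n5 OR q OR s = T OR F OR T = T
n8 = NOT n6 = NOT T = F
n11 = n3 OR n1 = T OR T = T
n12 = n11 AND n4 = T AND T = T
n13 = n8 OR n12 = F OR T = T
n14 = n12 AND n13 = T AND T = T
n16 = n14 OR n3 = T OR T = T

n3 = T, n16 = T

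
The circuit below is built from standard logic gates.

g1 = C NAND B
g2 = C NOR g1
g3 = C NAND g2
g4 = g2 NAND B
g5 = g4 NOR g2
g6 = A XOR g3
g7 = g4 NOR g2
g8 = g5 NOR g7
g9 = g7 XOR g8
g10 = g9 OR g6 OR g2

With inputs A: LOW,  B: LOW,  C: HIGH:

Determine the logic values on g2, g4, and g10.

g1 = C NAND B = HIGH NAND LOW = HIGH
g2 = C NOR g1 = HIGH NOR HIGH = LOW
g3 = C NAND g2 = HIGH NAND LOW = HIGH
g4 = g2 NAND B = LOW NAND LOW = HIGH
g5 = g4 NOR g2 = HIGH NOR LOW = LOW
g6 = A XOR g3 = LOW XOR HIGH = HIGH
g7 = g4 NOR g2 = HIGH NOR LOW = LOW
g8 = g5 NOR g7 = LOW NOR LOW = HIGH
g9 = g7 XOR g8 = LOW XOR HIGH = HIGH
g10 = g9 OR g6 OR g2 = HIGH OR HIGH OR LOW = HIGH

g2 = LOW, g4 = HIGH, g10 = HIGH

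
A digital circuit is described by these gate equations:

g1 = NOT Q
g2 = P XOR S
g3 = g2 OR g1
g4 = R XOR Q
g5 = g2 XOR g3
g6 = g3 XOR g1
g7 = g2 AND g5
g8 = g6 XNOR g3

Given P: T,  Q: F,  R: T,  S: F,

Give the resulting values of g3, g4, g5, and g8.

g3 = T, g4 = T, g5 = F, g8 = F

g1 = NOT Q = NOT F = T
g2 = P XOR S = T XOR F = T
g3 = g2 OR g1 = T OR T = T
g4 = R XOR Q = T XOR F = T
g5 = g2 XOR g3 = T XOR T = F
g6 = g3 XOR g1 = T XOR T = F
g8 = g6 XNOR g3 = F XNOR T = F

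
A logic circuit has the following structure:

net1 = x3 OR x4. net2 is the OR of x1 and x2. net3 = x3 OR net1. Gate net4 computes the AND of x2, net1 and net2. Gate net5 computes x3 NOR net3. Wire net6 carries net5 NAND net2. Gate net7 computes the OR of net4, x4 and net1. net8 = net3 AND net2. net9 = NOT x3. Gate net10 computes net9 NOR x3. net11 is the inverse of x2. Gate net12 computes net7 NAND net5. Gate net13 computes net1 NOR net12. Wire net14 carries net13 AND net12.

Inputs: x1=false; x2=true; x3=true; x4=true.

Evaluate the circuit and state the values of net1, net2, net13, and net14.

net1 = true  net2 = true  net13 = false  net14 = false

net1 = x3 OR x4 = true OR true = true
net2 = x1 OR x2 = false OR true = true
net3 = x3 OR net1 = true OR true = true
net4 = x2 AND net1 AND net2 = true AND true AND true = true
net5 = x3 NOR net3 = true NOR true = false
net7 = net4 OR x4 OR net1 = true OR true OR true = true
net12 = net7 NAND net5 = true NAND false = true
net13 = net1 NOR net12 = true NOR true = false
net14 = net13 AND net12 = false AND true = false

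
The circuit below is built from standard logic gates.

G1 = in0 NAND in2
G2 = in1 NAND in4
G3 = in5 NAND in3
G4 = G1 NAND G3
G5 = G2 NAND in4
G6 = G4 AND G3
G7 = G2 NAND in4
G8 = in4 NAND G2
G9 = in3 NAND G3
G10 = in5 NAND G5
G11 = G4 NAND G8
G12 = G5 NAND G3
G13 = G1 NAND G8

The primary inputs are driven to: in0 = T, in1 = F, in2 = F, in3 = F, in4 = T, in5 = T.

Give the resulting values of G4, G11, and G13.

G1 = in0 NAND in2 = T NAND F = T
G2 = in1 NAND in4 = F NAND T = T
G3 = in5 NAND in3 = T NAND F = T
G4 = G1 NAND G3 = T NAND T = F
G8 = in4 NAND G2 = T NAND T = F
G11 = G4 NAND G8 = F NAND F = T
G13 = G1 NAND G8 = T NAND F = T

G4 = F  G11 = T  G13 = T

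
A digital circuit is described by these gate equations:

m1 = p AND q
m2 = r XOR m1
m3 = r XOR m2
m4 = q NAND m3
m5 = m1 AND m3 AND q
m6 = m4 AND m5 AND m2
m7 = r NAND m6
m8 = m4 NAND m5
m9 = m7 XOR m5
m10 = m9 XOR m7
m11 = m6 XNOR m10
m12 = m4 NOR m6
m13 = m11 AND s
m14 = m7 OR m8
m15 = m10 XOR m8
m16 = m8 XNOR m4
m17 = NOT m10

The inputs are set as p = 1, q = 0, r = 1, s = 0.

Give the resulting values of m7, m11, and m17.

m7 = 1; m11 = 1; m17 = 1

m1 = p AND q = 1 AND 0 = 0
m2 = r XOR m1 = 1 XOR 0 = 1
m3 = r XOR m2 = 1 XOR 1 = 0
m4 = q NAND m3 = 0 NAND 0 = 1
m5 = m1 AND m3 AND q = 0 AND 0 AND 0 = 0
m6 = m4 AND m5 AND m2 = 1 AND 0 AND 1 = 0
m7 = r NAND m6 = 1 NAND 0 = 1
m9 = m7 XOR m5 = 1 XOR 0 = 1
m10 = m9 XOR m7 = 1 XOR 1 = 0
m11 = m6 XNOR m10 = 0 XNOR 0 = 1
m17 = NOT m10 = NOT 0 = 1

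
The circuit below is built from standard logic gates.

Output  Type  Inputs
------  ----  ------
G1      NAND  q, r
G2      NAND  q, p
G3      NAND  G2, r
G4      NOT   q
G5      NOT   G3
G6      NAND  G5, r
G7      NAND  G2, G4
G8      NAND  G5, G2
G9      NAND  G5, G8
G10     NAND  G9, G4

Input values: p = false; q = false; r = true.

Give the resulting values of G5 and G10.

G5 = true, G10 = false

G2 = q NAND p = false NAND false = true
G3 = G2 NAND r = true NAND true = false
G4 = NOT q = NOT false = true
G5 = NOT G3 = NOT false = true
G8 = G5 NAND G2 = true NAND true = false
G9 = G5 NAND G8 = true NAND false = true
G10 = G9 NAND G4 = true NAND true = false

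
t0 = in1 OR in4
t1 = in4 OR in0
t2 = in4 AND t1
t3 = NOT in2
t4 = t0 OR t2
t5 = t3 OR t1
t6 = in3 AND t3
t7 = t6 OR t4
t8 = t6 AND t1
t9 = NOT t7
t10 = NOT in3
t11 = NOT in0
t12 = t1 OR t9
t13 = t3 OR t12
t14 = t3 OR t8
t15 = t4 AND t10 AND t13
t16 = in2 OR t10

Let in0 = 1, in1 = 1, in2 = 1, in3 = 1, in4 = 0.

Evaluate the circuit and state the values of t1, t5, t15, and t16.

t0 = in1 OR in4 = 1 OR 0 = 1
t1 = in4 OR in0 = 0 OR 1 = 1
t2 = in4 AND t1 = 0 AND 1 = 0
t3 = NOT in2 = NOT 1 = 0
t4 = t0 OR t2 = 1 OR 0 = 1
t5 = t3 OR t1 = 0 OR 1 = 1
t6 = in3 AND t3 = 1 AND 0 = 0
t7 = t6 OR t4 = 0 OR 1 = 1
t9 = NOT t7 = NOT 1 = 0
t10 = NOT in3 = NOT 1 = 0
t12 = t1 OR t9 = 1 OR 0 = 1
t13 = t3 OR t12 = 0 OR 1 = 1
t15 = t4 AND t10 AND t13 = 1 AND 0 AND 1 = 0
t16 = in2 OR t10 = 1 OR 0 = 1

t1 = 1, t5 = 1, t15 = 0, t16 = 1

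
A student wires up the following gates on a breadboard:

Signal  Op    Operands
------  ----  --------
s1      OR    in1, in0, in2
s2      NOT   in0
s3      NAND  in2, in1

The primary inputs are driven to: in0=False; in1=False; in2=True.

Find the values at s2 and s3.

s2 = True; s3 = True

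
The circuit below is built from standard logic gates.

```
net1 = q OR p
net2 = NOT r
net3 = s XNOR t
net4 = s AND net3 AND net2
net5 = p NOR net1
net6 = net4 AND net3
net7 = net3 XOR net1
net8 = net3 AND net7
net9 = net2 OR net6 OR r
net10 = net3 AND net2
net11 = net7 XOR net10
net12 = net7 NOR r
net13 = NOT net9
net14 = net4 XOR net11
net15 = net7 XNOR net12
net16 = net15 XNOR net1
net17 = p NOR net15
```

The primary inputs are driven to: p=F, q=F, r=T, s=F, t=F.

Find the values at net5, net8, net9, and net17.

net1 = q OR p = F OR F = F
net2 = NOT r = NOT T = F
net3 = s XNOR t = F XNOR F = T
net4 = s AND net3 AND net2 = F AND T AND F = F
net5 = p NOR net1 = F NOR F = T
net6 = net4 AND net3 = F AND T = F
net7 = net3 XOR net1 = T XOR F = T
net8 = net3 AND net7 = T AND T = T
net9 = net2 OR net6 OR r = F OR F OR T = T
net12 = net7 NOR r = T NOR T = F
net15 = net7 XNOR net12 = T XNOR F = F
net17 = p NOR net15 = F NOR F = T

net5 = T; net8 = T; net9 = T; net17 = T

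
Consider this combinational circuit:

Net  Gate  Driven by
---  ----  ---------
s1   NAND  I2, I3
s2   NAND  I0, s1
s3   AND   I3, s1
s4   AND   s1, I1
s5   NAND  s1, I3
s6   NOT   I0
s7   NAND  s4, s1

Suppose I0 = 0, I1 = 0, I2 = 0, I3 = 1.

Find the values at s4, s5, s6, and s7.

s1 = I2 NAND I3 = 0 NAND 1 = 1
s4 = s1 AND I1 = 1 AND 0 = 0
s5 = s1 NAND I3 = 1 NAND 1 = 0
s6 = NOT I0 = NOT 0 = 1
s7 = s4 NAND s1 = 0 NAND 1 = 1

s4 = 0, s5 = 0, s6 = 1, s7 = 1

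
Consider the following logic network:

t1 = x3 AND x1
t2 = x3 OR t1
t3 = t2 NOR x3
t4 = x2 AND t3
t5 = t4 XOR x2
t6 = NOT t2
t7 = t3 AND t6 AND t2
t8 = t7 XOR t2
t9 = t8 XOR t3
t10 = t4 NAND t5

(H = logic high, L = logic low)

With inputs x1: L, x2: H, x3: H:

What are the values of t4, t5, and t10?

t4 = L  t5 = H  t10 = H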